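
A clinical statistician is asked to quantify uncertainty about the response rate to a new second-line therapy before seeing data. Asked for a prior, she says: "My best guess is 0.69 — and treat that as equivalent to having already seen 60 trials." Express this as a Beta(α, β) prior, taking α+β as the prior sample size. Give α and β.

Under the effective-sample-size interpretation, Beta(α, β) has prior mean α/(α+β) and prior sample size α+β.
So α+β = 60 and α/(α+β) = 0.69, giving α = 0.69·60 = 41.4 and β = 60 − 41.4 = 18.6.

α = 41.4, β = 18.6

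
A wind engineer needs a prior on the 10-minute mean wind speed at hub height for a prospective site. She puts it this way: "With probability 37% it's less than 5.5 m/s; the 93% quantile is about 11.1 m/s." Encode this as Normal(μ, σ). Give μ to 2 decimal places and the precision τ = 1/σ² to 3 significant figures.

μ = 6.53, τ = 0.104

For Normal(μ,σ), the p-quantile is μ + z_p·σ. Here z_{0.37} = -0.3319, z_{0.93} = 1.476.
So 5.5 = μ − 0.3319σ and 11.1 = μ + 1.476σ.
Subtracting: σ = (11.1 − 5.5)/(1.476 − (-0.3319)) = 3.10.
Then μ = 5.5 − (-0.3319)·3.10 = 6.53.
Precision τ = 1/σ² = 1/3.098² = 0.104.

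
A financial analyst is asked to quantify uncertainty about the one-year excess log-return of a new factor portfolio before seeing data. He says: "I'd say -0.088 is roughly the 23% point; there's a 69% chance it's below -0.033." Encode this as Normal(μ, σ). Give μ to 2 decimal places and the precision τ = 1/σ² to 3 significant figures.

The p-quantile of Normal(μ,σ) is μ + z_p·σ, with z_{0.23} = -0.7388 and z_{0.69} = 0.4959.
Eliminate σ: μ = (z₂·x₁ − z₁·x₂)/(z₂ − z₁) = (0.4959·-0.088 − (-0.7388)·-0.033)/1.235 = -0.06.
Then σ = (x₂ − x₁)/(z₂ − z₁) = (-0.033 − -0.088)/1.235 = 0.04.
Precision τ = 1/σ² = 1/0.04455² = 504.

μ = -0.06, τ = 504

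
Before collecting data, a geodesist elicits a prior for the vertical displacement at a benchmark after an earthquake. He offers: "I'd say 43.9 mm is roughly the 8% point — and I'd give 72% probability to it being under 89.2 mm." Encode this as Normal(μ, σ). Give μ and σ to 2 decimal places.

μ = 75.92, σ = 22.79

For Normal(μ,σ), the p-quantile is μ + z_p·σ. Here z_{0.08} = -1.405, z_{0.72} = 0.5828.
So 43.9 = μ − 1.405σ and 89.2 = μ + 0.5828σ.
Subtracting: σ = (89.2 − 43.9)/(0.5828 − (-1.405)) = 22.79.
Then μ = 43.9 − (-1.405)·22.79 = 75.92.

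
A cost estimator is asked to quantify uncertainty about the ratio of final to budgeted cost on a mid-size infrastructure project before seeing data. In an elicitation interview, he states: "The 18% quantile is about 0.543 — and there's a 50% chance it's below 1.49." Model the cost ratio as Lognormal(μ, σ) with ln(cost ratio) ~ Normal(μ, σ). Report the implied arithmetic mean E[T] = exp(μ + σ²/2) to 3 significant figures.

If T ~ Lognormal(μ,σ) then ln T ~ Normal(μ,σ), so the p-quantile of ln T is μ + z_p·σ.
ln(0.543) = -0.6106 and ln(1.49) = 0.3988; z_{0.18} = -0.9154, z_{0.5} = 0.
σ = (0.3988 − -0.6106)/(0 − (-0.9154)) = 1.103.
μ = -0.6106 − (-0.9154)·1.103 = 0.399.
E[T] = exp(μ + σ²/2) = exp(0.399 + 0.6080) = 2.74.

E[T] ≈ 2.74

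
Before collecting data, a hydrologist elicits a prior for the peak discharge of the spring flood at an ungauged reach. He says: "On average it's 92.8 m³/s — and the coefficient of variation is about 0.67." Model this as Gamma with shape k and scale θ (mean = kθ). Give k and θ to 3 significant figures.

k ≈ 2.23, θ ≈ 41.7

For Gamma(k, scale θ): mean = kθ, variance = kθ², so CV = 1/√k.
CV = 0.67, hence k = 1/CV² = 2.23.
Then θ = mean/k = 92.8/2.23 = 41.7.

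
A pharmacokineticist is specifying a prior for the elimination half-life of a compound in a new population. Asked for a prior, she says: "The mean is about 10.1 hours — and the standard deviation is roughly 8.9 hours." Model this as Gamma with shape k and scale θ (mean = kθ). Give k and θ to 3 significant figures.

For Gamma(k, scale θ): mean = kθ, variance = kθ², so CV = 1/√k.
CV = SD/mean = 8.9/10.1 = 0.8812, hence k = 1/CV² = 1.29.
Then θ = mean/k = 10.1/1.29 = 7.84.

k ≈ 1.29, θ ≈ 7.84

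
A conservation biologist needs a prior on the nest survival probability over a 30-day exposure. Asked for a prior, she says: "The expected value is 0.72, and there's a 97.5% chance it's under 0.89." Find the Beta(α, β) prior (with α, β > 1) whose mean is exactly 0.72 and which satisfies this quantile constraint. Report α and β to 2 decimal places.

With mean 0.72 fixed, write α = 0.72s, β = 0.28s where s = α+β.
Need P(θ < 0.89) = 0.975 under Beta(0.72s, 0.28s). Normal approximation: (q−m)/√(m(1−m)/s) ≈ z_{0.975} = 1.96, so s ≈ 0.72·0.28·(1.96)²/(0.89−0.72)² = 26.8.
At s = 26.8: P(θ<0.89) ≈ 0.990. Adjusting to match 0.975 gives s ≈ 19.50.
So α = 0.72·19.50 ≈ 14.04, β = 0.28·19.50 ≈ 5.46.

α ≈ 14.04, β ≈ 5.46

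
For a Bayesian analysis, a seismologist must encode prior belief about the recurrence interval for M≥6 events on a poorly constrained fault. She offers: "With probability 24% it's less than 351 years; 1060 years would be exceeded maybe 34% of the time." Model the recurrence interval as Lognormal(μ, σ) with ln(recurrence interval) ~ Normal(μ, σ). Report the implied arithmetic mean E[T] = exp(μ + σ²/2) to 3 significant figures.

If T ~ Lognormal(μ,σ) then ln T ~ Normal(μ,σ), so the p-quantile of ln T is μ + z_p·σ.
ln(351) = 5.861 and ln(1060) = 6.966; z_{0.24} = -0.7063, z_{0.66} = 0.4125.
σ = (6.966 − 5.861)/(0.4125 − (-0.7063)) = 0.988.
μ = 5.861 − (-0.7063)·0.988 = 6.559.
E[T] = exp(μ + σ²/2) = exp(6.559 + 0.4880) = 1150 years.

E[T] ≈ 1150 years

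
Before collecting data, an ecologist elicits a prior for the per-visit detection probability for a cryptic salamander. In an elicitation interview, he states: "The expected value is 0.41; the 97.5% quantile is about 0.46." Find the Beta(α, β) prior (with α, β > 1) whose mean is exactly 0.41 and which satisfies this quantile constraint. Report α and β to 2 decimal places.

With mean 0.41 fixed, write α = 0.41s, β = 0.59s where s = α+β.
Need P(θ < 0.46) = 0.975 under Beta(0.41s, 0.59s). Normal approximation: (q−m)/√(m(1−m)/s) ≈ z_{0.975} = 1.96, so s ≈ 0.41·0.59·(1.96)²/(0.46−0.41)² = 371.7.
At s = 371.7: P(θ<0.46) ≈ 0.974. Adjusting to match 0.975 gives s ≈ 377.07.
So α = 0.41·377.07 ≈ 154.60, β = 0.59·377.07 ≈ 222.47.

α ≈ 154.60, β ≈ 222.47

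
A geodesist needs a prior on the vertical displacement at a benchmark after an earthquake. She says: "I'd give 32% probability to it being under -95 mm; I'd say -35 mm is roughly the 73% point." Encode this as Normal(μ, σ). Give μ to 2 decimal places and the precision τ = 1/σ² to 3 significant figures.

μ = -69.03, τ = 0.000324

For Normal(μ,σ), the p-quantile is μ + z_p·σ. Here z_{0.32} = -0.4677, z_{0.73} = 0.6128.
So -95 = μ − 0.4677σ and -35 = μ + 0.6128σ.
Subtracting: σ = (-35 − -95)/(0.6128 − (-0.4677)) = 55.53.
Then μ = -95 − (-0.4677)·55.53 = -69.03.
Precision τ = 1/σ² = 1/55.53² = 0.000324.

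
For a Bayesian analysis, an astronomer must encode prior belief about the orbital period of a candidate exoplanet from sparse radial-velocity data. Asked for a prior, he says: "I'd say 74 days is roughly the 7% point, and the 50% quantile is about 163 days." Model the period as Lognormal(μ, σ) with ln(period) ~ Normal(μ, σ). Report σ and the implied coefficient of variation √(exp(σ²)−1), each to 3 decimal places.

σ ≈ 0.535, CV ≈ 0.576

If T ~ Lognormal(μ,σ) then ln T ~ Normal(μ,σ), so the p-quantile of ln T is μ + z_p·σ.
ln(74) = 4.304 and ln(163) = 5.094; z_{0.07} = -1.476, z_{0.5} = 0.
σ = (5.094 − 4.304)/(0 − (-1.476)) = 0.535.
μ = 4.304 − (-1.476)·0.535 = 5.094.
CV = √(exp(σ²)−1) = √(exp(0.2863)−1) = 0.576.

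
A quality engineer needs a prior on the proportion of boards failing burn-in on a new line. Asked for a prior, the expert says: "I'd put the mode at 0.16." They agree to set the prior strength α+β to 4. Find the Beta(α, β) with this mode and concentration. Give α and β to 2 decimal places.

α = 1.32, β = 2.68

For α,β > 1 the Beta mode is (α−1)/(α+β−2). With α+β = 4, the mode is (α−1)/2.
Set (α−1)/2 = 0.16 → α = 1 + 0.16·2 = 1.32.
β = 4 − α = 2.68.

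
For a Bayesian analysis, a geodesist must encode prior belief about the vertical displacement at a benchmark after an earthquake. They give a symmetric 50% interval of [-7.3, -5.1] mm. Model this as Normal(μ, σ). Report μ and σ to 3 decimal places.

μ = -6.200, σ = 1.631

A symmetric 50% interval runs μ ± z·σ with z = 0.6745.
Half-width = 1.1, so σ = 1.1/0.6745 = 1.631.
μ is the interval midpoint, -6.200.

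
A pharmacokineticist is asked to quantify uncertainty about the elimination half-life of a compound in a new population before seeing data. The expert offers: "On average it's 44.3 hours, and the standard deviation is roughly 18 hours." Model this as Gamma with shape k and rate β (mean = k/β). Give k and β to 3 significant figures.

For Gamma(k, rate β): mean = k/β, variance = k/β², so CV = 1/√k.
CV = SD/mean = 18/44.3 = 0.4063, hence k = 1/CV² = 6.06.
Then β = k/mean = 6.06/44.3 = 0.137.

k ≈ 6.06, β ≈ 0.137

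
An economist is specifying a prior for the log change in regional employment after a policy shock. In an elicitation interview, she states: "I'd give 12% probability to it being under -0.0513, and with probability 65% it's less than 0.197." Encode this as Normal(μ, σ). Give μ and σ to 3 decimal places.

μ = 0.136, σ = 0.159

The p-quantile of Normal(μ,σ) is μ + z_p·σ, with z_{0.12} = -1.175 and z_{0.65} = 0.3853.
Eliminate σ: μ = (z₂·x₁ − z₁·x₂)/(z₂ − z₁) = (0.3853·-0.0513 − (-1.175)·0.197)/1.56 = 0.136.
Then σ = (x₂ − x₁)/(z₂ − z₁) = (0.197 − -0.0513)/1.56 = 0.159.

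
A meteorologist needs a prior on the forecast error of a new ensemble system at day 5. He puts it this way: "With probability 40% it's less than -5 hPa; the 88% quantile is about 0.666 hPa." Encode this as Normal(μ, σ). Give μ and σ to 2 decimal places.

For Normal(μ,σ), the p-quantile is μ + z_p·σ. Here z_{0.4} = -0.2533, z_{0.88} = 1.175.
So -5 = μ − 0.2533σ and 0.666 = μ + 1.175σ.
Subtracting: σ = (0.666 − -5)/(1.175 − (-0.2533)) = 3.97.
Then μ = -5 − (-0.2533)·3.97 = -4.00.

μ = -4.00, σ = 3.97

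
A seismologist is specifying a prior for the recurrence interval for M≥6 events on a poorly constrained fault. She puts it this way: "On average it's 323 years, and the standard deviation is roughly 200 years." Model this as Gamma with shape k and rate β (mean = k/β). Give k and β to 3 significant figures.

For Gamma(k, rate β): mean = k/β, variance = k/β², so CV = 1/√k.
CV = SD/mean = 200/323 = 0.6192, hence k = 1/CV² = 2.61.
Then β = k/mean = 2.61/323 = 0.00808.

k ≈ 2.61, β ≈ 0.00808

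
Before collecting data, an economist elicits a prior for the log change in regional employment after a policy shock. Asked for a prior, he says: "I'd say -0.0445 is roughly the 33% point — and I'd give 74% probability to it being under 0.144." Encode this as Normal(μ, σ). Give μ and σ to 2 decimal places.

μ = 0.03, σ = 0.17

For Normal(μ,σ), the p-quantile is μ + z_p·σ. Here z_{0.33} = -0.4399, z_{0.74} = 0.6433.
So -0.0445 = μ − 0.4399σ and 0.144 = μ + 0.6433σ.
Subtracting: σ = (0.144 − -0.0445)/(0.6433 − (-0.4399)) = 0.17.
Then μ = -0.0445 − (-0.4399)·0.17 = 0.03.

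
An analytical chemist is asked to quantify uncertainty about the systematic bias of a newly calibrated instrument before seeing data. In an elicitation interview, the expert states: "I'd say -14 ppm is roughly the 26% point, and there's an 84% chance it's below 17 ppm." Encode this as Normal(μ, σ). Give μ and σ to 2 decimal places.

The p-quantile of Normal(μ,σ) is μ + z_p·σ, with z_{0.26} = -0.6433 and z_{0.84} = 0.9945.
Eliminate σ: μ = (z₂·x₁ − z₁·x₂)/(z₂ − z₁) = (0.9945·-14 − (-0.6433)·17)/1.638 = -1.82.
Then σ = (x₂ − x₁)/(z₂ − z₁) = (17 − -14)/1.638 = 18.93.

μ = -1.82, σ = 18.93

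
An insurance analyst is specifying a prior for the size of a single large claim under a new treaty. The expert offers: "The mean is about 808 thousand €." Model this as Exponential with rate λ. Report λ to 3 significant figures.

λ ≈ 0.00124

Exponential mean = 1/λ, so λ = 1/808.0 = 0.00124.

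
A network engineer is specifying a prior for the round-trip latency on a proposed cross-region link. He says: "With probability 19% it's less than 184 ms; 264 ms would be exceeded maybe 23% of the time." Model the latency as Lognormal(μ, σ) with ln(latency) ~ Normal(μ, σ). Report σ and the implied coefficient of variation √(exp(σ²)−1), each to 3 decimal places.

σ ≈ 0.223, CV ≈ 0.226

If T ~ Lognormal(μ,σ) then ln T ~ Normal(μ,σ), so the p-quantile of ln T is μ + z_p·σ.
ln(184) = 5.215 and ln(264) = 5.576; z_{0.19} = -0.8779, z_{0.77} = 0.7388.
σ = (5.576 − 5.215)/(0.7388 − (-0.8779)) = 0.223.
μ = 5.215 − (-0.8779)·0.223 = 5.411.
CV = √(exp(σ²)−1) = √(exp(0.0499)−1) = 0.226.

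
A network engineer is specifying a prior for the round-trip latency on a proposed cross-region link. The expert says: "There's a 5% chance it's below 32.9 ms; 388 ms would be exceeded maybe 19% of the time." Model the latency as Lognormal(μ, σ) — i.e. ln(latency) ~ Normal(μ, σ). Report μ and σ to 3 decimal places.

If T ~ Lognormal(μ,σ) then ln T ~ Normal(μ,σ), so the p-quantile of ln T is μ + z_p·σ.
ln(32.9) = 3.493 and ln(388) = 5.961; z_{0.05} = -1.645, z_{0.81} = 0.8779.
σ = (5.961 − 3.493)/(0.8779 − (-1.645)) = 0.978.
μ = 3.493 − (-1.645)·0.978 = 5.102.

μ ≈ 5.102, σ ≈ 0.978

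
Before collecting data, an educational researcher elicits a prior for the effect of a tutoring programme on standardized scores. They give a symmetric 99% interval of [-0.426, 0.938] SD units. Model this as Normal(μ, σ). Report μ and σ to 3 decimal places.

μ = 0.256, σ = 0.265

A symmetric 99% interval runs μ ± z·σ with z = 2.576.
Half-width = 0.682, so σ = 0.682/2.576 = 0.265.
μ is the interval midpoint, 0.256.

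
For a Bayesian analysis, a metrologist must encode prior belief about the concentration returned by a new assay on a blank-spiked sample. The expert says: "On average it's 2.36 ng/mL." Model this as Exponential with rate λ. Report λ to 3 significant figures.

λ ≈ 0.424

Exponential mean = 1/λ, so λ = 1/2.36 = 0.424.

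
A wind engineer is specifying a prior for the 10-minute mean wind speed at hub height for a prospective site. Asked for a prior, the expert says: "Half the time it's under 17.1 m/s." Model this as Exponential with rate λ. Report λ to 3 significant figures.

Exponential median = ln 2 / λ, so λ = ln 2 / 17.1 = 0.0405.

λ ≈ 0.0405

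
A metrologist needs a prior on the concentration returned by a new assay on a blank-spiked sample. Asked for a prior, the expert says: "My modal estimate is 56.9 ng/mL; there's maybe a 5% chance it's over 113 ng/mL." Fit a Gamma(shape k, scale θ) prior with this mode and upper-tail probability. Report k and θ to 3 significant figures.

k ≈ 6.89, θ ≈ 9.66

Gamma(k,θ) with k>1 has mode (k−1)θ, so θ = 56.9/(k−1).
Need P(X < 113) = 0.95 with θ tied to k this way. Start at k = 2, θ = 56.9: P(X<113) ≈ 0.590.
Too low — raise k to concentrate. Iterating converges to k ≈ 6.89.
Then θ = 56.9/(6.89−1) ≈ 9.66.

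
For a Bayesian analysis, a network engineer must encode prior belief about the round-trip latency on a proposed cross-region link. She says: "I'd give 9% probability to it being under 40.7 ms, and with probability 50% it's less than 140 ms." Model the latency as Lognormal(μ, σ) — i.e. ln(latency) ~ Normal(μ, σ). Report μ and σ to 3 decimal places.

μ ≈ 4.942, σ ≈ 0.921

If T ~ Lognormal(μ,σ) then ln T ~ Normal(μ,σ), so the p-quantile of ln T is μ + z_p·σ.
ln(40.7) = 3.706 and ln(140) = 4.942; z_{0.09} = -1.341, z_{0.5} = 0.
σ = (4.942 − 3.706)/(0 − (-1.341)) = 0.921.
μ = 3.706 − (-1.341)·0.921 = 4.942.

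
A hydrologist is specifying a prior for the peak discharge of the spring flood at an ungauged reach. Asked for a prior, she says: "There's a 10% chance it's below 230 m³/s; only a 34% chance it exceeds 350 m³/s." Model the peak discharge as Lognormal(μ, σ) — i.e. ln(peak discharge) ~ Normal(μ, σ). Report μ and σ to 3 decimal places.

μ ≈ 5.756, σ ≈ 0.248

If T ~ Lognormal(μ,σ) then ln T ~ Normal(μ,σ), so the p-quantile of ln T is μ + z_p·σ.
ln(230) = 5.438 and ln(350) = 5.858; z_{0.1} = -1.282, z_{0.66} = 0.4125.
σ = (5.858 − 5.438)/(0.4125 − (-1.282)) = 0.248.
μ = 5.438 − (-1.282)·0.248 = 5.756.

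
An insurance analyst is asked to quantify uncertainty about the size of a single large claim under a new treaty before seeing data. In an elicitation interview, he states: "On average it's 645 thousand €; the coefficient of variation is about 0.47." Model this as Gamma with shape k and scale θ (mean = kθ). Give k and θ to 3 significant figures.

k ≈ 4.53, θ ≈ 142

For Gamma(k, scale θ): mean = kθ, variance = kθ², so CV = 1/√k.
CV = 0.47, hence k = 1/CV² = 4.53.
Then θ = mean/k = 645/4.53 = 142.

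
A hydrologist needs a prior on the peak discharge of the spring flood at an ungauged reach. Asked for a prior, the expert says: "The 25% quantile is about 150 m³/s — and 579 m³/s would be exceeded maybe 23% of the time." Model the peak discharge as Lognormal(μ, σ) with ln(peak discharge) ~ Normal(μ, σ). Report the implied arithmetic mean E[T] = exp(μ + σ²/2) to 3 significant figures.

E[T] ≈ 451 m³/s

If T ~ Lognormal(μ,σ) then ln T ~ Normal(μ,σ), so the p-quantile of ln T is μ + z_p·σ.
ln(150) = 5.011 and ln(579) = 6.361; z_{0.25} = -0.6745, z_{0.77} = 0.7388.
σ = (6.361 − 5.011)/(0.7388 − (-0.6745)) = 0.956.
μ = 5.011 − (-0.6745)·0.956 = 5.655.
E[T] = exp(μ + σ²/2) = exp(5.655 + 0.4566) = 451 m³/s.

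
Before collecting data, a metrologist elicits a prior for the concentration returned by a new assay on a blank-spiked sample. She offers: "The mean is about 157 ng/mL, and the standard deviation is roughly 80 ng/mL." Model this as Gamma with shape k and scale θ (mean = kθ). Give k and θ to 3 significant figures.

For Gamma(k, scale θ): mean = kθ, variance = kθ², so CV = 1/√k.
CV = SD/mean = 80/157 = 0.5096, hence k = 1/CV² = 3.85.
Then θ = mean/k = 157/3.85 = 40.8.

k ≈ 3.85, θ ≈ 40.8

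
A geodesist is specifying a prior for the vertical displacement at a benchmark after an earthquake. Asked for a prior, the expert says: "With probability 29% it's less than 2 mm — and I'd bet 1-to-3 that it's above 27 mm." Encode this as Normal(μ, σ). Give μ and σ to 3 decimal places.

μ = 13.267, σ = 20.360

For Normal(μ,σ), the p-quantile is μ + z_p·σ. Here z_{0.29} = -0.5534, z_{0.75} = 0.6745.
So 2 = μ − 0.5534σ and 27 = μ + 0.6745σ.
Subtracting: σ = (27 − 2)/(0.6745 − (-0.5534)) = 20.360.
Then μ = 2 − (-0.5534)·20.360 = 13.267.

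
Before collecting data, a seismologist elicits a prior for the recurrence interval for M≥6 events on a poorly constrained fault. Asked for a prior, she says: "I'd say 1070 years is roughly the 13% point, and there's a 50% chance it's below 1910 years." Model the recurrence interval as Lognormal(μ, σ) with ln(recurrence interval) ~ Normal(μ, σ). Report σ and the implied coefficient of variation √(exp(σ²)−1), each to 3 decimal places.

σ ≈ 0.514, CV ≈ 0.550

If T ~ Lognormal(μ,σ) then ln T ~ Normal(μ,σ), so the p-quantile of ln T is μ + z_p·σ.
ln(1070) = 6.975 and ln(1910) = 7.555; z_{0.13} = -1.126, z_{0.5} = 0.
σ = (7.555 − 6.975)/(0 − (-1.126)) = 0.514.
μ = 6.975 − (-1.126)·0.514 = 7.555.
CV = √(exp(σ²)−1) = √(exp(0.2646)−1) = 0.550.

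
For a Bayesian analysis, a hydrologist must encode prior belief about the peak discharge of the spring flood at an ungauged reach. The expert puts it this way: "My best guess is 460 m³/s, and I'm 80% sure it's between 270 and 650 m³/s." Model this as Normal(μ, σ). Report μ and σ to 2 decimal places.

A symmetric 80% interval runs μ ± z·σ with z = 1.282.
Half-width = 190, so σ = 190/1.282 = 148.26.
μ is the stated best guess, 460.00.

μ = 460.00, σ = 148.26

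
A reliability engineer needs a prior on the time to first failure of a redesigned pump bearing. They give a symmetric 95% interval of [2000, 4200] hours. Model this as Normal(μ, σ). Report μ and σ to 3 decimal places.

μ = 3100.000, σ = 561.235

A symmetric 95% interval runs μ ± z·σ with z = 1.96.
Half-width = 1100, so σ = 1100/1.96 = 561.235.
μ is the interval midpoint, 3100.000.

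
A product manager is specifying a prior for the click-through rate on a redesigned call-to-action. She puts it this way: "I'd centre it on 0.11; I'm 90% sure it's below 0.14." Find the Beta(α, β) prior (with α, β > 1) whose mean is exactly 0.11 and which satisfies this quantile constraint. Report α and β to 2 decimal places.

With mean 0.11 fixed, write α = 0.11s, β = 0.89s where s = α+β.
Need P(θ < 0.14) = 0.9 under Beta(0.11s, 0.89s). Normal approximation: (q−m)/√(m(1−m)/s) ≈ z_{0.9} = 1.28, so s ≈ 0.11·0.89·(1.28)²/(0.14−0.11)² = 178.7.
At s = 178.7: P(θ<0.14) ≈ 0.895. Adjusting to match 0.9 gives s ≈ 187.63.
So α = 0.11·187.63 ≈ 20.64, β = 0.89·187.63 ≈ 166.99.

α ≈ 20.64, β ≈ 166.99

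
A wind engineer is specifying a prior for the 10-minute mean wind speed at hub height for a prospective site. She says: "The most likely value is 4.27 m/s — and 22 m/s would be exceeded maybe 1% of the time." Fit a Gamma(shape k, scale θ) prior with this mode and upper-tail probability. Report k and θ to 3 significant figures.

Gamma(k,θ) with k>1 has mode (k−1)θ, so θ = 4.27/(k−1).
Need P(X < 22) = 0.99 with θ tied to k this way. Start at k = 2, θ = 4.27: P(X<22) ≈ 0.964.
Too low — raise k to concentrate. Iterating converges to k ≈ 2.45.
Then θ = 4.27/(2.45−1) ≈ 2.95.

k ≈ 2.45, θ ≈ 2.95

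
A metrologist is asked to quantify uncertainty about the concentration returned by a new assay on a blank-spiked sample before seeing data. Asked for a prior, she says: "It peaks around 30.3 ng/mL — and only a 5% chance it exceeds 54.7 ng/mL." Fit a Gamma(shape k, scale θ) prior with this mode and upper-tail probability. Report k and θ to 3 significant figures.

Gamma(k,θ) with k>1 has mode (k−1)θ, so θ = 30.3/(k−1).
Need P(X < 54.7) = 0.95 with θ tied to k this way. Start at k = 2, θ = 30.3: P(X<54.7) ≈ 0.539.
Too low — raise k to concentrate. Iterating converges to k ≈ 8.99.
Then θ = 30.3/(8.99−1) ≈ 3.79.

k ≈ 8.99, θ ≈ 3.79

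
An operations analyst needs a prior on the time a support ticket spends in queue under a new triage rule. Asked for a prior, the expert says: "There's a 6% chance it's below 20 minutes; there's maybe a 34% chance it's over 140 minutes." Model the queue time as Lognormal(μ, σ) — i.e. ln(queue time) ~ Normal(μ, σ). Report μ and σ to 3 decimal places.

μ ≈ 4.534, σ ≈ 0.989

If T ~ Lognormal(μ,σ) then ln T ~ Normal(μ,σ), so the p-quantile of ln T is μ + z_p·σ.
ln(20) = 2.996 and ln(140) = 4.942; z_{0.06} = -1.555, z_{0.66} = 0.4125.
σ = (4.942 − 2.996)/(0.4125 − (-1.555)) = 0.989.
μ = 2.996 − (-1.555)·0.989 = 4.534.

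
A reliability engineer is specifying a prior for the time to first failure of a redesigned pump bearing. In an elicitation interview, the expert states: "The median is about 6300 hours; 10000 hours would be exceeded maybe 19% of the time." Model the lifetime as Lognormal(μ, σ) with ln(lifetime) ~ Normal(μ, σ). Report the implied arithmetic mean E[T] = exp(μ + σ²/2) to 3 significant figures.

E[T] ≈ 7240 hours

If T ~ Lognormal(μ,σ) then ln T ~ Normal(μ,σ), so the p-quantile of ln T is μ + z_p·σ.
ln(6300) = 8.748 and ln(10000) = 9.21; z_{0.5} = 0, z_{0.81} = 0.8779.
σ = (9.21 − 8.748)/(0.8779 − (0)) = 0.526.
μ = 8.748 − (0)·0.526 = 8.748.
E[T] = exp(μ + σ²/2) = exp(8.748 + 0.1385) = 7240 hours.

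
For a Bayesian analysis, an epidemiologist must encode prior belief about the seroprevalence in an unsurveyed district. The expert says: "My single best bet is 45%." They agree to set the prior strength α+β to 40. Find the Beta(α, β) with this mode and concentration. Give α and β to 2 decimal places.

For α,β > 1 the Beta mode is (α−1)/(α+β−2). With α+β = 40, the mode is (α−1)/38.
Set (α−1)/38 = 0.45 → α = 1 + 0.45·38 = 18.10.
β = 40 − α = 21.90.

α = 18.10, β = 21.90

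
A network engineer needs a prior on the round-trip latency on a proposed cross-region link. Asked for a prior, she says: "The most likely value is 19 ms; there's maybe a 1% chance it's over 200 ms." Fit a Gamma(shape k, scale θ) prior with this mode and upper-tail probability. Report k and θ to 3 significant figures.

Gamma(k,θ) with k>1 has mode (k−1)θ, so θ = 19/(k−1).
Need P(X < 200) = 0.99 with θ tied to k this way. Start at k = 2, θ = 19: P(X<200) ≈ 1.000.
Too high — lower k to spread out. Iterating converges to k ≈ 1.55.
Then θ = 19/(1.55−1) ≈ 34.7.

k ≈ 1.55, θ ≈ 34.7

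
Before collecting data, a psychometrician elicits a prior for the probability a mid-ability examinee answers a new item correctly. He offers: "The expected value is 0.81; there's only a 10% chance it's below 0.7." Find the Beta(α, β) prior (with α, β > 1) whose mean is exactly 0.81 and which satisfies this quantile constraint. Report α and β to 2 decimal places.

With mean 0.81 fixed, write α = 0.81s, β = 0.19s where s = α+β.
Need P(θ < 0.7) = 0.1 under Beta(0.81s, 0.19s). Normal approximation: (q−m)/√(m(1−m)/s) ≈ z_{0.1} = -1.28, so s ≈ 0.81·0.19·(-1.28)²/(0.7−0.81)² = 20.9.
At s = 20.9: P(θ<0.7) ≈ 0.107. Adjusting to match 0.1 gives s ≈ 22.38.
So α = 0.81·22.38 ≈ 18.13, β = 0.19·22.38 ≈ 4.25.

α ≈ 18.13, β ≈ 4.25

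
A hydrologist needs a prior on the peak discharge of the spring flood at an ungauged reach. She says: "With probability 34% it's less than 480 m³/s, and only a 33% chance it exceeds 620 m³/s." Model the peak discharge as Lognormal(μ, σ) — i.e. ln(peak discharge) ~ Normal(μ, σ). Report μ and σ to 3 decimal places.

μ ≈ 6.298, σ ≈ 0.300

If T ~ Lognormal(μ,σ) then ln T ~ Normal(μ,σ), so the p-quantile of ln T is μ + z_p·σ.
ln(480) = 6.174 and ln(620) = 6.43; z_{0.34} = -0.4125, z_{0.67} = 0.4399.
σ = (6.43 − 6.174)/(0.4399 − (-0.4125)) = 0.300.
μ = 6.174 − (-0.4125)·0.300 = 6.298.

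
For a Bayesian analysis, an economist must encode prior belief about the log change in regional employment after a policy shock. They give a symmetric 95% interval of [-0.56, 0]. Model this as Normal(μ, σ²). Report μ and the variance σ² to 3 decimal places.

A symmetric 95% interval runs μ ± z·σ with z = 1.96.
Half-width = 0.28, so σ = 0.28/1.96 = 0.1429 and σ² = 0.020.
μ is the interval midpoint, -0.280.

μ = -0.280, σ² = 0.020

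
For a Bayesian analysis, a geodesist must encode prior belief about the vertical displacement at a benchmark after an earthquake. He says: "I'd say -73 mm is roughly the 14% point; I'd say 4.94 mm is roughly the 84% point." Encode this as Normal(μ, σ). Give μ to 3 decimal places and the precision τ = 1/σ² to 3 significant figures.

For Normal(μ,σ), the p-quantile is μ + z_p·σ. Here z_{0.14} = -1.08, z_{0.84} = 0.9945.
So -73 = μ − 1.08σ and 4.94 = μ + 0.9945σ.
Subtracting: σ = (4.94 − -73)/(0.9945 − (-1.08)) = 37.565.
Then μ = -73 − (-1.08)·37.565 = -32.417.
Precision τ = 1/σ² = 1/37.57² = 0.000709.

μ = -32.417, τ = 0.000709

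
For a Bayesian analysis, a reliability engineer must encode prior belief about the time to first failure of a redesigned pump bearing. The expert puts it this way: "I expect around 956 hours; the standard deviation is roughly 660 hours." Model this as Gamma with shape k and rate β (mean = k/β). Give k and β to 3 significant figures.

For Gamma(k, rate β): mean = k/β, variance = k/β², so CV = 1/√k.
CV = SD/mean = 660/956 = 0.6904, hence k = 1/CV² = 2.1.
Then β = k/mean = 2.1/956 = 0.00219.

k ≈ 2.1, β ≈ 0.00219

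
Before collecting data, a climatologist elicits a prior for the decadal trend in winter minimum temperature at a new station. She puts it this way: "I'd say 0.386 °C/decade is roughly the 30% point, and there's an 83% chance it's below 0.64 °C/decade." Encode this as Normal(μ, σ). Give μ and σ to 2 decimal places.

μ = 0.48, σ = 0.17

The p-quantile of Normal(μ,σ) is μ + z_p·σ, with z_{0.3} = -0.5244 and z_{0.83} = 0.9542.
Eliminate σ: μ = (z₂·x₁ − z₁·x₂)/(z₂ − z₁) = (0.9542·0.386 − (-0.5244)·0.64)/1.479 = 0.48.
Then σ = (x₂ − x₁)/(z₂ − z₁) = (0.64 − 0.386)/1.479 = 0.17.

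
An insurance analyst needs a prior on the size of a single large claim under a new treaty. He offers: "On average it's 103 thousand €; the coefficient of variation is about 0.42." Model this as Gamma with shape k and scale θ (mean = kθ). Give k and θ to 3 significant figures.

k ≈ 5.67, θ ≈ 18.2

For Gamma(k, scale θ): mean = kθ, variance = kθ², so CV = 1/√k.
CV = 0.42, hence k = 1/CV² = 5.67.
Then θ = mean/k = 103/5.67 = 18.2.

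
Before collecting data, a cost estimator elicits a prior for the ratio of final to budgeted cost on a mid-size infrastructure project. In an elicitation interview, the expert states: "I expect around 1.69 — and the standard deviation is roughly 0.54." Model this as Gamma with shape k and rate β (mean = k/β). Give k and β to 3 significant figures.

For Gamma(k, rate β): mean = k/β, variance = k/β², so CV = 1/√k.
CV = SD/mean = 0.54/1.69 = 0.3195, hence k = 1/CV² = 9.79.
Then β = k/mean = 9.79/1.69 = 5.8.

k ≈ 9.79, β ≈ 5.8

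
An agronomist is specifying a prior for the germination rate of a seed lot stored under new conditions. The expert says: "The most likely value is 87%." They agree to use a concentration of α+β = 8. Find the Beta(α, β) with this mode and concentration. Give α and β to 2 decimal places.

α = 6.22, β = 1.78

For α,β > 1 the Beta mode is (α−1)/(α+β−2). With α+β = 8, the mode is (α−1)/6.
Set (α−1)/6 = 0.87 → α = 1 + 0.87·6 = 6.22.
β = 8 − α = 1.78.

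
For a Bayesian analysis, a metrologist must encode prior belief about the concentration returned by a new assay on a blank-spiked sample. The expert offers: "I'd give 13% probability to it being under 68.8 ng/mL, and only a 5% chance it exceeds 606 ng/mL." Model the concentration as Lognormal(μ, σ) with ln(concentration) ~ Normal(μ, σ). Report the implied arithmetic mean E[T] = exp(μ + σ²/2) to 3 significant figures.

E[T] ≈ 227 ng/mL

If T ~ Lognormal(μ,σ) then ln T ~ Normal(μ,σ), so the p-quantile of ln T is μ + z_p·σ.
ln(68.8) = 4.231 and ln(606) = 6.407; z_{0.13} = -1.126, z_{0.95} = 1.645.
σ = (6.407 − 4.231)/(1.645 − (-1.126)) = 0.785.
μ = 4.231 − (-1.126)·0.785 = 5.116.
E[T] = exp(μ + σ²/2) = exp(5.116 + 0.3082) = 227 ng/mL.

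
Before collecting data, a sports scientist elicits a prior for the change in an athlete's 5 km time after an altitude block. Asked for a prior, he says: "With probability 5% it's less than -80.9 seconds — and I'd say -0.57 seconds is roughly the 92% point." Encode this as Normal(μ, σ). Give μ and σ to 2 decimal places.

For Normal(μ,σ), the p-quantile is μ + z_p·σ. Here z_{0.05} = -1.645, z_{0.92} = 1.405.
So -80.9 = μ − 1.645σ and -0.57 = μ + 1.405σ.
Subtracting: σ = (-0.57 − -80.9)/(1.405 − (-1.645)) = 26.34.
Then μ = -80.9 − (-1.645)·26.34 = -37.58.

μ = -37.58, σ = 26.34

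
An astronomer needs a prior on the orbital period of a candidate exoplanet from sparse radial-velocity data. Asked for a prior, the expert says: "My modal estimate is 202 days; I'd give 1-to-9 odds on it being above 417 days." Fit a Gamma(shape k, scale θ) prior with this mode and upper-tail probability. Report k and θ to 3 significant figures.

k ≈ 4.65, θ ≈ 55.3

Gamma(k,θ) with k>1 has mode (k−1)θ, so θ = 202/(k−1).
Need P(X < 417) = 0.9 with θ tied to k this way. Start at k = 2, θ = 202: P(X<417) ≈ 0.611.
Too low — raise k to concentrate. Iterating converges to k ≈ 4.65.
Then θ = 202/(4.65−1) ≈ 55.3.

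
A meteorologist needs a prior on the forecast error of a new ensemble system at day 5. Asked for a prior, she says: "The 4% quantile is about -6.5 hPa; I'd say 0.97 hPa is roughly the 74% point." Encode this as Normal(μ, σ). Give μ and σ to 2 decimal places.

The p-quantile of Normal(μ,σ) is μ + z_p·σ, with z_{0.04} = -1.751 and z_{0.74} = 0.6433.
Eliminate σ: μ = (z₂·x₁ − z₁·x₂)/(z₂ − z₁) = (0.6433·-6.5 − (-1.751)·0.97)/2.394 = -1.04.
Then σ = (x₂ − x₁)/(z₂ − z₁) = (0.97 − -6.5)/2.394 = 3.12.

μ = -1.04, σ = 3.12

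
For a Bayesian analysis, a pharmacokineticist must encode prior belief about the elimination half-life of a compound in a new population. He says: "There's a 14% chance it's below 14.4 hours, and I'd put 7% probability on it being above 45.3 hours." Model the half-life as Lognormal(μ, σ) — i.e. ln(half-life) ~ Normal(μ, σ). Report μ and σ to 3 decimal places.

μ ≈ 3.152, σ ≈ 0.448

If T ~ Lognormal(μ,σ) then ln T ~ Normal(μ,σ), so the p-quantile of ln T is μ + z_p·σ.
ln(14.4) = 2.667 and ln(45.3) = 3.813; z_{0.14} = -1.08, z_{0.93} = 1.476.
σ = (3.813 − 2.667)/(1.476 − (-1.08)) = 0.448.
μ = 2.667 − (-1.08)·0.448 = 3.152.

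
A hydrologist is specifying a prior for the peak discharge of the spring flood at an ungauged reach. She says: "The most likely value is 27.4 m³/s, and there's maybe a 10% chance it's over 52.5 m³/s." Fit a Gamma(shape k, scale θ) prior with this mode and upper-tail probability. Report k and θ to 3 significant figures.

Gamma(k,θ) with k>1 has mode (k−1)θ, so θ = 27.4/(k−1).
Need P(X < 52.5) = 0.9 with θ tied to k this way. Start at k = 2, θ = 27.4: P(X<52.5) ≈ 0.571.
Too low — raise k to concentrate. Iterating converges to k ≈ 5.52.
Then θ = 27.4/(5.52−1) ≈ 6.06.

k ≈ 5.52, θ ≈ 6.06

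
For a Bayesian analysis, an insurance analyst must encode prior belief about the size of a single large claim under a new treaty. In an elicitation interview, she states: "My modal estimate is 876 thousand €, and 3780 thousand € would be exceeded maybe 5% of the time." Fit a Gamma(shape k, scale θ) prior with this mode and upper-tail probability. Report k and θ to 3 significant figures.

Gamma(k,θ) with k>1 has mode (k−1)θ, so θ = 876/(k−1).
Need P(X < 3780) = 0.95 with θ tied to k this way. Start at k = 2, θ = 876: P(X<3780) ≈ 0.929.
Too low — raise k to concentrate. Iterating converges to k ≈ 2.16.
Then θ = 876/(2.16−1) ≈ 756.

k ≈ 2.16, θ ≈ 756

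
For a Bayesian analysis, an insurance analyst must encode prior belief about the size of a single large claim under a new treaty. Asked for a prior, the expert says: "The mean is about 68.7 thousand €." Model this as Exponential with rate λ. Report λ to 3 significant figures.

λ ≈ 0.0146

Exponential mean = 1/λ, so λ = 1/68.7 = 0.0146.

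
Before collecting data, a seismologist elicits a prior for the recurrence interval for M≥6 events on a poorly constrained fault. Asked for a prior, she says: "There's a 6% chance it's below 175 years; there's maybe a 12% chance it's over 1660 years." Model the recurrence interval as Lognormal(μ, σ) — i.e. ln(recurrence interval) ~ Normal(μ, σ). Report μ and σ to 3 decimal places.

μ ≈ 6.446, σ ≈ 0.824

If T ~ Lognormal(μ,σ) then ln T ~ Normal(μ,σ), so the p-quantile of ln T is μ + z_p·σ.
ln(175) = 5.165 and ln(1660) = 7.415; z_{0.06} = -1.555, z_{0.88} = 1.175.
σ = (7.415 − 5.165)/(1.175 − (-1.555)) = 0.824.
μ = 5.165 − (-1.555)·0.824 = 6.446.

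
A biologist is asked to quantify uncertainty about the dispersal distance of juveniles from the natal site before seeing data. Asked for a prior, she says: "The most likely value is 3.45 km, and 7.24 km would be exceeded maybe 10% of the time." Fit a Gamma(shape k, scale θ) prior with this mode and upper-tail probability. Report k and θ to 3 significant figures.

k ≈ 4.5, θ ≈ 0.987

Gamma(k,θ) with k>1 has mode (k−1)θ, so θ = 3.45/(k−1).
Need P(X < 7.24) = 0.9 with θ tied to k this way. Start at k = 2, θ = 3.45: P(X<7.24) ≈ 0.620.
Too low — raise k to concentrate. Iterating converges to k ≈ 4.5.
Then θ = 3.45/(4.5−1) ≈ 0.987.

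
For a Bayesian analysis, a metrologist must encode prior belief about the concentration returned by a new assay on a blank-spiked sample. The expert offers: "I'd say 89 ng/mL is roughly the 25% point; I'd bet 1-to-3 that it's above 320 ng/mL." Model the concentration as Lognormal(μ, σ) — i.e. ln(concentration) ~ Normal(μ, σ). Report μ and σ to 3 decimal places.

If T ~ Lognormal(μ,σ) then ln T ~ Normal(μ,σ), so the p-quantile of ln T is μ + z_p·σ.
ln(89) = 4.489 and ln(320) = 5.768; z_{0.25} = -0.6745, z_{0.75} = 0.6745.
σ = (5.768 − 4.489)/(0.6745 − (-0.6745)) = 0.949.
μ = 4.489 − (-0.6745)·0.949 = 5.128.

μ ≈ 5.128, σ ≈ 0.949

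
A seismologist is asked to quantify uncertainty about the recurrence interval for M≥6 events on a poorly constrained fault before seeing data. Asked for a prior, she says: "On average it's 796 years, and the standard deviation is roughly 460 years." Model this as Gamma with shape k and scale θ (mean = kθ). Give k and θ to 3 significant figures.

For Gamma(k, scale θ): mean = kθ, variance = kθ², so CV = 1/√k.
CV = SD/mean = 460/796 = 0.5779, hence k = 1/CV² = 2.99.
Then θ = mean/k = 796/2.99 = 266.

k ≈ 2.99, θ ≈ 266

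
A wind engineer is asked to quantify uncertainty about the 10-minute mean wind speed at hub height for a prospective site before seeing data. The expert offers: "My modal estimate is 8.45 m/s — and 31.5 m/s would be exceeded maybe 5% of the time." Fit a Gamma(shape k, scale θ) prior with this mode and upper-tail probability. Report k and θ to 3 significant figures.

k ≈ 2.47, θ ≈ 5.73

Gamma(k,θ) with k>1 has mode (k−1)θ, so θ = 8.45/(k−1).
Need P(X < 31.5) = 0.95 with θ tied to k this way. Start at k = 2, θ = 8.45: P(X<31.5) ≈ 0.886.
Too low — raise k to concentrate. Iterating converges to k ≈ 2.47.
Then θ = 8.45/(2.47−1) ≈ 5.73.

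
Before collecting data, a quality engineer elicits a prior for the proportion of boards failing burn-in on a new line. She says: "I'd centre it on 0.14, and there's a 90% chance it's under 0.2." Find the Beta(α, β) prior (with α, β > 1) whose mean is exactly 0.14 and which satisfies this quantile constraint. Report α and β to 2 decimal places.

With mean 0.14 fixed, write α = 0.14s, β = 0.86s where s = α+β.
Need P(θ < 0.2) = 0.9 under Beta(0.14s, 0.86s). Normal approximation: (q−m)/√(m(1−m)/s) ≈ z_{0.9} = 1.28, so s ≈ 0.14·0.86·(1.28)²/(0.2−0.14)² = 54.9.
At s = 54.9: P(θ<0.2) ≈ 0.894. Adjusting to match 0.9 gives s ≈ 58.56.
So α = 0.14·58.56 ≈ 8.20, β = 0.86·58.56 ≈ 50.37.

α ≈ 8.20, β ≈ 50.37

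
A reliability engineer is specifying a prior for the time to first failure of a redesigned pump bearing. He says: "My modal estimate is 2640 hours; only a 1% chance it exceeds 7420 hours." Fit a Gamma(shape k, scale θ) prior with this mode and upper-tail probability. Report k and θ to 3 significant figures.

Gamma(k,θ) with k>1 has mode (k−1)θ, so θ = 2640/(k−1).
Need P(X < 7420) = 0.99 with θ tied to k this way. Start at k = 2, θ = 2640: P(X<7420) ≈ 0.771.
Too low — raise k to concentrate. Iterating converges to k ≈ 5.28.
Then θ = 2640/(5.28−1) ≈ 617.

k ≈ 5.28, θ ≈ 617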